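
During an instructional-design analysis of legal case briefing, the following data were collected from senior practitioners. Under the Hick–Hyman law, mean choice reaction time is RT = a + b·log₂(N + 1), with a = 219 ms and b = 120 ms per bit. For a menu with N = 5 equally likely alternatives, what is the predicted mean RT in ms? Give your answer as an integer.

log₂(5 + 1) = log₂(6) = 2.5850.
RT = 219 + 120 × 2.5850 = 219 + 310.2000 = 529.2000 ms.
≈ 529 ms.

529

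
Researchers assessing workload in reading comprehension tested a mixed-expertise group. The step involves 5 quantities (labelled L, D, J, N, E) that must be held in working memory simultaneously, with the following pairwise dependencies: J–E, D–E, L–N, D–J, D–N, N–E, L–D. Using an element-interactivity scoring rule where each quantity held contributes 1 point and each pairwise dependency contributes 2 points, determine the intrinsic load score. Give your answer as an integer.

19

Count of quantities held simultaneously: 5.
Count of pairwise dependencies listed: 7.
Element contribution: 5 × 1 = 5.
Interaction contribution: 7 × 2 = 14.
Intrinsic load = 5 + 14 = 19.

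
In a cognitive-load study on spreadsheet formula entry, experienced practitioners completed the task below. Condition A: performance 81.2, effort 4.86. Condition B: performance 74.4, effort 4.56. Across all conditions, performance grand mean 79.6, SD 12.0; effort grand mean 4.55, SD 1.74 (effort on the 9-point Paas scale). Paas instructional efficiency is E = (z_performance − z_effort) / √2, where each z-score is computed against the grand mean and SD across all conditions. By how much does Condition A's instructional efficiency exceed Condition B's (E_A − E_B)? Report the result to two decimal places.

Condition A: z_P = (81.2 − 79.6)/12.0 = 0.1333; z_E = (4.86 − 4.55)/1.74 = 0.1782; E_A = (0.1333 − 0.1782)/√2 = -0.0317.
Condition B: z_P = (74.4 − 79.6)/12.0 = -0.4333; z_E = (4.56 − 4.55)/1.74 = 0.0057; E_B = (-0.4333 − 0.0057)/√2 = -0.3104.
E_A − E_B = -0.0317 − (-0.3104) = 0.2787 ≈ 0.28.

0.28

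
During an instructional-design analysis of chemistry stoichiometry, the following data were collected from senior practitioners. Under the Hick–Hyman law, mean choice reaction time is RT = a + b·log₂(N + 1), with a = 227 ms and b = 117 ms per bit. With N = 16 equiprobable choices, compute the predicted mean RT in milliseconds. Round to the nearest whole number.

log₂(16 + 1) = log₂(17) = 4.0875.
RT = 227 + 117 × 4.0875 = 227 + 478.2375 = 705.2375 ms.
≈ 705 ms.

705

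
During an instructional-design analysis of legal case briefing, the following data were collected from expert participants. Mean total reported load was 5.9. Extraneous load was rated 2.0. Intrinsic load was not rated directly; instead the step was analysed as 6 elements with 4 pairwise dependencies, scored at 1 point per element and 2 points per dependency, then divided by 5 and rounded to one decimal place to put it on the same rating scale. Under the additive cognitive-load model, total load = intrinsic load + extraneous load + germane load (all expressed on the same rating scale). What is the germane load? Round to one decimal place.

1.1

Intrinsic (element-interactivity): (6 × 1 + 4 × 2) / 5 = 14 / 5 = 2.8000 → 2.8.
germane load = total − intrinsic − extraneous
             = 5.9 − 2.8 − 2.0 = 1.1.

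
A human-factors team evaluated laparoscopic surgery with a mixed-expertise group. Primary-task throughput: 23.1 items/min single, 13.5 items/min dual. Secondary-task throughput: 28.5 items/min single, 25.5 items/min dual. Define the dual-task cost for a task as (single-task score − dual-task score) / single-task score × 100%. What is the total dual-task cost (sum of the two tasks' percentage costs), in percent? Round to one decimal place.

52.1

Primary cost = (23.1 − 13.5) / 23.1 × 100% = 41.5584%.
Secondary cost = (28.5 − 25.5) / 28.5 × 100% = 10.5263%.
Total = 41.5584% + 10.5263% = 52.0847% ≈ 52.1%.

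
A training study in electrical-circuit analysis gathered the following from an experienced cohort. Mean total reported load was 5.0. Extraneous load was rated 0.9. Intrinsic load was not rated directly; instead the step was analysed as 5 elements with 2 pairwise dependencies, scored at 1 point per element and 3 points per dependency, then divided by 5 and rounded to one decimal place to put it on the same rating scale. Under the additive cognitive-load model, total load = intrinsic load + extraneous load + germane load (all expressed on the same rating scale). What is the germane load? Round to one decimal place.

Intrinsic (element-interactivity): (5 × 1 + 2 × 3) / 5 = 11 / 5 = 2.2000 → 2.2.
germane load = total − intrinsic − extraneous
             = 5.0 − 2.2 − 0.9 = 1.9.

1.9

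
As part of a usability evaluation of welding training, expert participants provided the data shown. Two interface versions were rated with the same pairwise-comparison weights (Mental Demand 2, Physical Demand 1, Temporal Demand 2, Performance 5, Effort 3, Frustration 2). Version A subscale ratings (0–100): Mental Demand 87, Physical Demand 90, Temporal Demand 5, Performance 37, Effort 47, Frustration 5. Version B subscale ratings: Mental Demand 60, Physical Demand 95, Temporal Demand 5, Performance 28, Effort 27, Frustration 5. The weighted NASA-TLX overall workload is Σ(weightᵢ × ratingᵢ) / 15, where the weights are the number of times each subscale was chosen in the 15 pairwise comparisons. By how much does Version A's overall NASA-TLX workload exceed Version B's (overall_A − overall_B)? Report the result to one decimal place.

10.3

Version A weighted sum = 2·87 + 1·90 + 2·5 + 5·37 + 3·47 + 2·5 = 174 + 90 + 10 + 185 + 141 + 10 = 610; overall_A = 610/15 = 40.6667.
Version B weighted sum = 2·60 + 1·95 + 2·5 + 5·28 + 3·27 + 2·5 = 120 + 95 + 10 + 140 + 81 + 10 = 456; overall_B = 456/15 = 30.4000.
Difference = 40.6667 − 30.4000 = 10.2667 ≈ 10.3.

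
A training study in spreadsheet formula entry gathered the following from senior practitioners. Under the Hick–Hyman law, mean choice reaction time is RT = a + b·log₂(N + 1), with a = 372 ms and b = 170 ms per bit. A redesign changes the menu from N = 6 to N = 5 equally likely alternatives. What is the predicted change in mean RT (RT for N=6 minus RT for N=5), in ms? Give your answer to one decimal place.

RT(6) = 372 + 170·log₂(7) = 372 + 170·2.8074 = 849.2580 ms.
RT(5) = 372 + 170·log₂(6) = 372 + 170·2.5850 = 811.4500 ms.
Difference = 849.2580 − 811.4500 = 37.8080 ≈ 37.8 ms.

37.8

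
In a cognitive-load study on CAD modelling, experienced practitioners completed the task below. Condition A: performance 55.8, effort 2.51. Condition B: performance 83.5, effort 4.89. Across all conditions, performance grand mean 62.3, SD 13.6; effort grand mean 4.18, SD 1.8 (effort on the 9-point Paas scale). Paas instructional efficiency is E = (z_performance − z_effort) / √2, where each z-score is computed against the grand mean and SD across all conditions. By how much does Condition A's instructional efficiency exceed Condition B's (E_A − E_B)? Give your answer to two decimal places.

Condition A: z_P = (55.8 − 62.3)/13.6 = -0.4779; z_E = (2.51 − 4.18)/1.8 = -0.9278; E_A = (-0.4779 − (-0.9278))/√2 = 0.3181.
Condition B: z_P = (83.5 − 62.3)/13.6 = 1.5588; z_E = (4.89 − 4.18)/1.8 = 0.3944; E_B = (1.5588 − 0.3944)/√2 = 0.8234.
E_A − E_B = 0.3181 − 0.8234 = -0.5053 ≈ -0.51.

-0.51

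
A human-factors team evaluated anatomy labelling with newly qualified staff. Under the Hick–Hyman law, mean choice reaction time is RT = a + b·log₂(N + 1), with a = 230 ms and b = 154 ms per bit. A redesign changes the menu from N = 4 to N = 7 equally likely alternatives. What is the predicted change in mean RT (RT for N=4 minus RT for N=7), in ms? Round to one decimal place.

RT(4) = 230 + 154·log₂(5) = 230 + 154·2.3219 = 587.5726 ms.
RT(7) = 230 + 154·log₂(8) = 230 + 154·3.0000 = 692.0000 ms.
Difference = 587.5726 − 692.0000 = -104.4274 ≈ -104.4 ms.

-104.4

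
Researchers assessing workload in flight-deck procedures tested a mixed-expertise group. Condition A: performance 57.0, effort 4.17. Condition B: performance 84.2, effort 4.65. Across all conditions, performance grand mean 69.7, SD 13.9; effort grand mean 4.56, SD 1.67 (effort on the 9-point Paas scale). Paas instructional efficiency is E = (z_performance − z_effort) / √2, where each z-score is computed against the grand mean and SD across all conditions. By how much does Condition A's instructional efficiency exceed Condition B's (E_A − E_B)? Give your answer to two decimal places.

Condition A: z_P = (57.0 − 69.7)/13.9 = -0.9137; z_E = (4.17 − 4.56)/1.67 = -0.2335; E_A = (-0.9137 − (-0.2335))/√2 = -0.4810.
Condition B: z_P = (84.2 − 69.7)/13.9 = 1.0432; z_E = (4.65 − 4.56)/1.67 = 0.0539; E_B = (1.0432 − 0.0539)/√2 = 0.6995.
E_A − E_B = -0.4810 − 0.6995 = -1.1805 ≈ -1.18.

-1.18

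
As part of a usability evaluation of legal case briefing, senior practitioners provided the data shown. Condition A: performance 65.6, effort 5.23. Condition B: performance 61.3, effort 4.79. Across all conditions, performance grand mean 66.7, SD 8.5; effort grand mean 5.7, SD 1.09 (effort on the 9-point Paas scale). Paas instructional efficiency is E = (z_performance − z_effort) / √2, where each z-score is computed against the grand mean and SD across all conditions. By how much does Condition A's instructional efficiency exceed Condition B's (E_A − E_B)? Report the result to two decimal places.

0.07

Condition A: z_P = (65.6 − 66.7)/8.5 = -0.1294; z_E = (5.23 − 5.7)/1.09 = -0.4312; E_A = (-0.1294 − (-0.4312))/√2 = 0.2134.
Condition B: z_P = (61.3 − 66.7)/8.5 = -0.6353; z_E = (4.79 − 5.7)/1.09 = -0.8349; E_B = (-0.6353 − (-0.8349))/√2 = 0.1411.
E_A − E_B = 0.2134 − 0.1411 = 0.0723 ≈ 0.07.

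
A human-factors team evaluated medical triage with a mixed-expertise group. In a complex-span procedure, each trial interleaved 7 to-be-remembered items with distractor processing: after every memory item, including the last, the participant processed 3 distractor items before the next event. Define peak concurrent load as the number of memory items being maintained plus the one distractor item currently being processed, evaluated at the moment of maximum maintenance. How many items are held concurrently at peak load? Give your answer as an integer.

8

Maintenance is greatest during the distractor(s) after memory item 7: all 7 memory items are being held.
One distractor item is concurrently being processed.
Peak concurrent load = 7 + 1 = 8 items.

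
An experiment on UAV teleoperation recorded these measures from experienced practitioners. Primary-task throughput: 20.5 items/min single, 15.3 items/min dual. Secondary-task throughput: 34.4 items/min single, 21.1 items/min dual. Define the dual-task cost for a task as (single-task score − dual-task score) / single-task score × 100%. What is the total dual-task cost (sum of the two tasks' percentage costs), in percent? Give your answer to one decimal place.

Primary cost = (20.5 − 15.3) / 20.5 × 100% = 25.3659%.
Secondary cost = (34.4 − 21.1) / 34.4 × 100% = 38.6628%.
Total = 25.3659% + 38.6628% = 64.0287% ≈ 64.0%.

64.0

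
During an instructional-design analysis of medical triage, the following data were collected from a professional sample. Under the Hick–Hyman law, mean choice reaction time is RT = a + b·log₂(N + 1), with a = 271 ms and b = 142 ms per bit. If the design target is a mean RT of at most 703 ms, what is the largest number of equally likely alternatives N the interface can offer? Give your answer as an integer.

7

Set 271 + 142·log₂(N + 1) ≤ 703.
log₂(N + 1) ≤ (703 − 271) / 142 = 3.0423.
N + 1 ≤ 2^3.0423 = 8.2380.
N ≤ 7.2380, so the largest integer N is 7.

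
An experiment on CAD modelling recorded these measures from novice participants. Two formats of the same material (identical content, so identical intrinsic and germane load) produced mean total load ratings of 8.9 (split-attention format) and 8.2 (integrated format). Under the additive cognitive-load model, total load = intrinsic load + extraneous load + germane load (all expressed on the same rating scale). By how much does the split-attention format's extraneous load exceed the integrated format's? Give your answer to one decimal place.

Intrinsic and germane load are equal across formats, so the difference in total load equals the difference in extraneous load.
Extraneous-load difference = 8.9 − 8.2 = 0.7.

0.7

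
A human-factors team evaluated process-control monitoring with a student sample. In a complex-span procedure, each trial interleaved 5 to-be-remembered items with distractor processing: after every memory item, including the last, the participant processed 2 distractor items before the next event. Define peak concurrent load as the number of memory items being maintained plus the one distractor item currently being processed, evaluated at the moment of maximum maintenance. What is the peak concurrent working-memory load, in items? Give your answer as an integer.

6

Maintenance is greatest during the distractor(s) after memory item 5: all 5 memory items are being held.
One distractor item is concurrently being processed.
Peak concurrent load = 5 + 1 = 6 items.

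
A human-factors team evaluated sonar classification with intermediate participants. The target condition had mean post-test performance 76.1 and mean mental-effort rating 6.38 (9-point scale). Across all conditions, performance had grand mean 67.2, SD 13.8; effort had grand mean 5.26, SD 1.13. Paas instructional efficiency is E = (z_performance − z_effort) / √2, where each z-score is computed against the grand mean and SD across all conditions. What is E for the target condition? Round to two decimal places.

-0.24

z_performance = (76.1 − 67.2) / 13.8 = 8.9000 / 13.8 = 0.6449.
z_effort = (6.38 − 5.26) / 1.13 = 1.1200 / 1.13 = 0.9912.
z_P − z_E = 0.6449 − 0.9912 = -0.3463.
E = -0.3463 / √2 = -0.3463 / 1.41421 = -0.2449 ≈ -0.24.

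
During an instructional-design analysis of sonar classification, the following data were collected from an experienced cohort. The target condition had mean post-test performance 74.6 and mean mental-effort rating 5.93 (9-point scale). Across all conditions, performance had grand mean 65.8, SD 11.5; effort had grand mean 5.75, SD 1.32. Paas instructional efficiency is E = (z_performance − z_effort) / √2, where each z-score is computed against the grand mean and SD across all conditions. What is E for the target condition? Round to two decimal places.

z_performance = (74.6 − 65.8) / 11.5 = 8.8000 / 11.5 = 0.7652.
z_effort = (5.93 − 5.75) / 1.32 = 0.1800 / 1.32 = 0.1364.
z_P − z_E = 0.7652 − 0.1364 = 0.6288.
E = 0.6288 / √2 = 0.6288 / 1.41421 = 0.4446 ≈ 0.44.

0.44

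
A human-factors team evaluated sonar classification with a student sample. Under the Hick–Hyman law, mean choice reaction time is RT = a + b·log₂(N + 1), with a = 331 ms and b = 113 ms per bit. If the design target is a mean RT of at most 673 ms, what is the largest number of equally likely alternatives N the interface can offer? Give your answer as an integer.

Set 331 + 113·log₂(N + 1) ≤ 673.
log₂(N + 1) ≤ (673 − 331) / 113 = 3.0265.
N + 1 ≤ 2^3.0265 = 8.1483.
N ≤ 7.1483, so the largest integer N is 7.

7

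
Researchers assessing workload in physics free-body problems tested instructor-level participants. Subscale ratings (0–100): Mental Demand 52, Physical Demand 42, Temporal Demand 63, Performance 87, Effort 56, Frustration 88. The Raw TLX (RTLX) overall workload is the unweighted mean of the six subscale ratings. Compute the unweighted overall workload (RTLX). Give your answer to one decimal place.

Sum of ratings = 52 + 42 + 63 + 87 + 56 + 88 = 388.
RTLX = 388 / 6 = 64.6667 ≈ 64.7.

64.7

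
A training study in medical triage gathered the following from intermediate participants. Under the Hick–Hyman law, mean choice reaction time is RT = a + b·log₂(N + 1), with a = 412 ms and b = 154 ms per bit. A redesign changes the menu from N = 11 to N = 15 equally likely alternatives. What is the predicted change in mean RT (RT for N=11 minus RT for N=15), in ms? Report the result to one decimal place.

-63.9

RT(11) = 412 + 154·log₂(12) = 412 + 154·3.5850 = 964.0900 ms.
RT(15) = 412 + 154·log₂(16) = 412 + 154·4.0000 = 1028.0000 ms.
Difference = 964.0900 − 1028.0000 = -63.9100 ≈ -63.9 ms.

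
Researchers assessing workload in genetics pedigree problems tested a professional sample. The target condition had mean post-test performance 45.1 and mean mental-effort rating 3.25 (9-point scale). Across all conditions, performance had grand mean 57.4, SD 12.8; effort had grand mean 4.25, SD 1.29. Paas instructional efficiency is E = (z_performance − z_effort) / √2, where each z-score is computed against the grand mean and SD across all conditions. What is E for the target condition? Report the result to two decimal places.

-0.13

z_performance = (45.1 − 57.4) / 12.8 = -12.3000 / 12.8 = -0.9609.
z_effort = (3.25 − 4.25) / 1.29 = -1.0000 / 1.29 = -0.7752.
z_P − z_E = -0.9609 − (-0.7752) = -0.1857.
E = -0.1857 / √2 = -0.1857 / 1.41421 = -0.1313 ≈ -0.13.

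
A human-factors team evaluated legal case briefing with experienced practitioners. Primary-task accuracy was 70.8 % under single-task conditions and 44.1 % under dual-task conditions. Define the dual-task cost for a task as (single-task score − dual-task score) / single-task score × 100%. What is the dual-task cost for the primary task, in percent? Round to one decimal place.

37.7

Cost = (70.8 − 44.1) / 70.8 × 100%
     = 26.7000 / 70.8 × 100% = 37.7119%.
≈ 37.7%.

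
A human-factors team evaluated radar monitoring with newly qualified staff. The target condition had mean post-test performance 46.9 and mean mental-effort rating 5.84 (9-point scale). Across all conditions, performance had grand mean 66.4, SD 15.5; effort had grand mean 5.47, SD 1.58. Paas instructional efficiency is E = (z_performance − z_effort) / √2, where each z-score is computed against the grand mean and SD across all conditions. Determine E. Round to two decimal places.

z_performance = (46.9 − 66.4) / 15.5 = -19.5000 / 15.5 = -1.2581.
z_effort = (5.84 − 5.47) / 1.58 = 0.3700 / 1.58 = 0.2342.
z_P − z_E = -1.2581 − 0.2342 = -1.4923.
E = -1.4923 / √2 = -1.4923 / 1.41421 = -1.0552 ≈ -1.06.

-1.06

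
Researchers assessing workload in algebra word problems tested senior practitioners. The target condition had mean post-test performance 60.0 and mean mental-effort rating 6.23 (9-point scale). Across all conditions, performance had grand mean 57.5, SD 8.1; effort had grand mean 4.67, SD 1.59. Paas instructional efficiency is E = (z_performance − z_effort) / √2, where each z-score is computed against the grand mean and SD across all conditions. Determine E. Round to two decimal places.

-0.48

z_performance = (60.0 − 57.5) / 8.1 = 2.5000 / 8.1 = 0.3086.
z_effort = (6.23 − 4.67) / 1.59 = 1.5600 / 1.59 = 0.9811.
z_P − z_E = 0.3086 − 0.9811 = -0.6725.
E = -0.6725 / √2 = -0.6725 / 1.41421 = -0.4755 ≈ -0.48.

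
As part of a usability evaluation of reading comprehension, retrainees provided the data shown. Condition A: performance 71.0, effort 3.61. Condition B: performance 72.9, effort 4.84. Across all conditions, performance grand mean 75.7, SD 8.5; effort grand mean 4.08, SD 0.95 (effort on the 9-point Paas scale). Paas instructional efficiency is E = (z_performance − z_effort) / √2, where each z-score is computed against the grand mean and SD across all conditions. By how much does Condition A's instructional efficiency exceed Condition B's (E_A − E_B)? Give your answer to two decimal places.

Condition A: z_P = (71.0 − 75.7)/8.5 = -0.5529; z_E = (3.61 − 4.08)/0.95 = -0.4947; E_A = (-0.5529 − (-0.4947))/√2 = -0.0412.
Condition B: z_P = (72.9 − 75.7)/8.5 = -0.3294; z_E = (4.84 − 4.08)/0.95 = 0.8000; E_B = (-0.3294 − 0.8000)/√2 = -0.7986.
E_A − E_B = -0.0412 − (-0.7986) = 0.7574 ≈ 0.76.

0.76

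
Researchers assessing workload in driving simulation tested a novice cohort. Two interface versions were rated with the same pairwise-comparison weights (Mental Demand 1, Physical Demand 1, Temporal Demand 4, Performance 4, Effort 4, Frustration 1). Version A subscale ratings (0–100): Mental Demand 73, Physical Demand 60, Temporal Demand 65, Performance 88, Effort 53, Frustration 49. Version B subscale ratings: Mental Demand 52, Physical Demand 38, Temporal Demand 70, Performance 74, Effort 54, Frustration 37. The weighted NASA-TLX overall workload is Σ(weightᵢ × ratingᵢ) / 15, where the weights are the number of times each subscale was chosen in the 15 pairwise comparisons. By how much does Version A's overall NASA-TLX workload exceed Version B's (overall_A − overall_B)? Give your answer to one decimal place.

Version A weighted sum = 1·73 + 1·60 + 4·65 + 4·88 + 4·53 + 1·49 = 73 + 60 + 260 + 352 + 212 + 49 = 1006; overall_A = 1006/15 = 67.0667.
Version B weighted sum = 1·52 + 1·38 + 4·70 + 4·74 + 4·54 + 1·37 = 52 + 38 + 280 + 296 + 216 + 37 = 919; overall_B = 919/15 = 61.2667.
Difference = 67.0667 − 61.2667 = 5.8000 ≈ 5.8.

5.8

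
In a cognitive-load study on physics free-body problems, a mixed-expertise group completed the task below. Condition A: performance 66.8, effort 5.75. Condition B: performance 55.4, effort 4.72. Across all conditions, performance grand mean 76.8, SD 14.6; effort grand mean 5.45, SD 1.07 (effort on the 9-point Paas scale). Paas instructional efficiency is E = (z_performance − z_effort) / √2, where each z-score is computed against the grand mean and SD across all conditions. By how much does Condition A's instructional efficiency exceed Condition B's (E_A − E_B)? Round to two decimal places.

-0.13

Condition A: z_P = (66.8 − 76.8)/14.6 = -0.6849; z_E = (5.75 − 5.45)/1.07 = 0.2804; E_A = (-0.6849 − 0.2804)/√2 = -0.6826.
Condition B: z_P = (55.4 − 76.8)/14.6 = -1.4658; z_E = (4.72 − 5.45)/1.07 = -0.6822; E_B = (-1.4658 − (-0.6822))/√2 = -0.5541.
E_A − E_B = -0.6826 − (-0.5541) = -0.1285 ≈ -0.13.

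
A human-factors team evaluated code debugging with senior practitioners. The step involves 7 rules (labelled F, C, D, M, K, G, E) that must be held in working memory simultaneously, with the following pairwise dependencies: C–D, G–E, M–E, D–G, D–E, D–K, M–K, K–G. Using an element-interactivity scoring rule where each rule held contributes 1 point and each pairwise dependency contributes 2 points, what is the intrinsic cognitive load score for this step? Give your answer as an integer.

23

Count of rules held simultaneously: 7.
Count of pairwise dependencies listed: 8.
Element contribution: 7 × 1 = 7.
Interaction contribution: 8 × 2 = 16.
Intrinsic load = 7 + 16 = 23.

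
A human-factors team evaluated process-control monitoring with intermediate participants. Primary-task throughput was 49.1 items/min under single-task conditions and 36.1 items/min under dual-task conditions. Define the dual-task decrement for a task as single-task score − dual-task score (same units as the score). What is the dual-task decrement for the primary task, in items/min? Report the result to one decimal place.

Decrement = 49.1 − 36.1 = 13.0000 items/min ≈ 13.0 items/min.

13.0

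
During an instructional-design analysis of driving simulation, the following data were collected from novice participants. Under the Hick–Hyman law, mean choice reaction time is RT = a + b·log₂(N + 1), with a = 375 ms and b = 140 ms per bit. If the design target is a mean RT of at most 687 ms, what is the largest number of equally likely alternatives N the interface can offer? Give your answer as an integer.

Set 375 + 140·log₂(N + 1) ≤ 687.
log₂(N + 1) ≤ (687 − 375) / 140 = 2.2286.
N + 1 ≤ 2^2.2286 = 4.6868.
N ≤ 3.6868, so the largest integer N is 3.

3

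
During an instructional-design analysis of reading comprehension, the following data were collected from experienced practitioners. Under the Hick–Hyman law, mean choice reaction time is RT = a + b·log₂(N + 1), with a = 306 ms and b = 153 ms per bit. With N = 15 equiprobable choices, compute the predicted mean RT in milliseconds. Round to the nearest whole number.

log₂(15 + 1) = log₂(16) = 4.0000.
RT = 306 + 153 × 4.0000 = 306 + 612.0000 = 918.0000 ms.
≈ 918 ms.

918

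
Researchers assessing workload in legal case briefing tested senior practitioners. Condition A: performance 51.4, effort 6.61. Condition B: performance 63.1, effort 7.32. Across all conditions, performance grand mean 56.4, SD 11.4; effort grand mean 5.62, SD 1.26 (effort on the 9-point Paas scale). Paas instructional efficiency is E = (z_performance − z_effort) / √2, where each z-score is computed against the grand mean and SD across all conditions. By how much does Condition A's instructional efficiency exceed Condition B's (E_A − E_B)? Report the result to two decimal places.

-0.33

Condition A: z_P = (51.4 − 56.4)/11.4 = -0.4386; z_E = (6.61 − 5.62)/1.26 = 0.7857; E_A = (-0.4386 − 0.7857)/√2 = -0.8657.
Condition B: z_P = (63.1 − 56.4)/11.4 = 0.5877; z_E = (7.32 − 5.62)/1.26 = 1.3492; E_B = (0.5877 − 1.3492)/√2 = -0.5385.
E_A − E_B = -0.8657 − (-0.5385) = -0.3272 ≈ -0.33.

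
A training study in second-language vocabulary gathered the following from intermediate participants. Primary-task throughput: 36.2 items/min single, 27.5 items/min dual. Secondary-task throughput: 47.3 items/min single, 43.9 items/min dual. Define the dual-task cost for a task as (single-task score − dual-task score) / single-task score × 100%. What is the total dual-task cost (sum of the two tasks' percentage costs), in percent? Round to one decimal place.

31.2

Primary cost = (36.2 − 27.5) / 36.2 × 100% = 24.0331%.
Secondary cost = (47.3 − 43.9) / 47.3 × 100% = 7.1882%.
Total = 24.0331% + 7.1882% = 31.2213% ≈ 31.2%.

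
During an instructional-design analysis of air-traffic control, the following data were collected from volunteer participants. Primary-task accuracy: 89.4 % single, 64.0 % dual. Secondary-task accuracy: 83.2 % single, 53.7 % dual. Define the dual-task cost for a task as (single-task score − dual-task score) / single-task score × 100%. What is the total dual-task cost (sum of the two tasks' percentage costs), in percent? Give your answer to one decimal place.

63.9

Primary cost = (89.4 − 64.0) / 89.4 × 100% = 28.4116%.
Secondary cost = (83.2 − 53.7) / 83.2 × 100% = 35.4567%.
Total = 28.4116% + 35.4567% = 63.8683% ≈ 63.9%.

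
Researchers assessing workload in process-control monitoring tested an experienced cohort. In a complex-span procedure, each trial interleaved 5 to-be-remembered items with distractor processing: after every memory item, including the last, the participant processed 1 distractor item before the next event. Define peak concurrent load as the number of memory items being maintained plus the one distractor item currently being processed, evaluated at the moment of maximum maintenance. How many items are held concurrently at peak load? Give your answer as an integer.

Maintenance is greatest during the distractor(s) after memory item 5: all 5 memory items are being held.
One distractor item is concurrently being processed.
Peak concurrent load = 5 + 1 = 6 items.

6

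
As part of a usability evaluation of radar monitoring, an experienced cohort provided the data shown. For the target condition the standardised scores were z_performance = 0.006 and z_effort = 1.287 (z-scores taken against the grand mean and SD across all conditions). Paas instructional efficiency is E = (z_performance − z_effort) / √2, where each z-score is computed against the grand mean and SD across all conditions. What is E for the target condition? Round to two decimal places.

-0.91

z_P − z_E = 0.006 − 1.287 = -1.2810.
E = -1.2810 / √2 = -1.2810 / 1.41421 = -0.9058 ≈ -0.91.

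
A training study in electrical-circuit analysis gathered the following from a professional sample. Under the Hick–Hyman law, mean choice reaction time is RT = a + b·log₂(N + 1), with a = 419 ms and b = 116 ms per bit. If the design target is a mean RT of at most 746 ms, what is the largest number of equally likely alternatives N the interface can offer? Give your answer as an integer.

Set 419 + 116·log₂(N + 1) ≤ 746.
log₂(N + 1) ≤ (746 − 419) / 116 = 2.8190.
N + 1 ≤ 2^2.8190 = 7.0567.
N ≤ 6.0567, so the largest integer N is 6.

6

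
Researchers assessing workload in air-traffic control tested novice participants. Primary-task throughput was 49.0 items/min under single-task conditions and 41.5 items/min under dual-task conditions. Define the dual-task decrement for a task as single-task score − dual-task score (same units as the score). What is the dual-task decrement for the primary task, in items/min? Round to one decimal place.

Decrement = 49.0 − 41.5 = 7.5000 items/min ≈ 7.5 items/min.

7.5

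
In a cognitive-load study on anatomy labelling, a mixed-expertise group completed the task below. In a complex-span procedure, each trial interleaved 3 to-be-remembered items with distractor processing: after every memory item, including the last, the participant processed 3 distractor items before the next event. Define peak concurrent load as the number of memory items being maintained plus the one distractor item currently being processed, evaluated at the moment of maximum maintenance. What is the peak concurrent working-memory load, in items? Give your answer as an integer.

4

Maintenance is greatest during the distractor(s) after memory item 3: all 3 memory items are being held.
One distractor item is concurrently being processed.
Peak concurrent load = 3 + 1 = 4 items.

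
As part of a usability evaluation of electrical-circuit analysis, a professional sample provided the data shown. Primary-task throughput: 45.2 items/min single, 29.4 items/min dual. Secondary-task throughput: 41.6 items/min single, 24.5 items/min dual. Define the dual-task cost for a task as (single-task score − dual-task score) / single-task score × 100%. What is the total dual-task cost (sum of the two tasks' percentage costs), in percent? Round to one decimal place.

76.1

Primary cost = (45.2 − 29.4) / 45.2 × 100% = 34.9558%.
Secondary cost = (41.6 − 24.5) / 41.6 × 100% = 41.1058%.
Total = 34.9558% + 41.1058% = 76.0616% ≈ 76.1%.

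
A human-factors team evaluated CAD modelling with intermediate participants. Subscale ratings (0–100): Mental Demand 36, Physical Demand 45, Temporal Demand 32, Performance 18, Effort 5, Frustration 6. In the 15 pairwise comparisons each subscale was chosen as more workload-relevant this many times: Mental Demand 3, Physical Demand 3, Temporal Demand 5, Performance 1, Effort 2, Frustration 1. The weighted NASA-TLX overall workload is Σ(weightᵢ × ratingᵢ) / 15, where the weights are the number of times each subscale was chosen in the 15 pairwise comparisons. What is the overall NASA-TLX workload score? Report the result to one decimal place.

The tallies are the weights (they sum to 15).
Weighted sum = 3·36 + 3·45 + 5·32 + 1·18 + 2·5 + 1·6
            = 108 + 135 + 160 + 18 + 10 + 6 = 437.
Overall workload = 437 / 15 = 29.1333 ≈ 29.1.

29.1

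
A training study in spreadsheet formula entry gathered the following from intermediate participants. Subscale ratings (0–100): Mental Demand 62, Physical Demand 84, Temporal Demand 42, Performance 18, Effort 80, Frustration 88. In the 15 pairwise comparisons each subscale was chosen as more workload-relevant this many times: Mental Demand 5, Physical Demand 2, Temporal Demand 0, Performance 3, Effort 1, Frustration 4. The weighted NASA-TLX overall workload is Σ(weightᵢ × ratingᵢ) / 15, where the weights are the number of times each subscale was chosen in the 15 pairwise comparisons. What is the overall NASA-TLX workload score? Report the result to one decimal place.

The tallies are the weights (they sum to 15).
Weighted sum = 5·62 + 2·84 + 0·42 + 3·18 + 1·80 + 4·88
            = 310 + 168 + 0 + 54 + 80 + 352 = 964.
Overall workload = 964 / 15 = 64.2667 ≈ 64.3.

64.3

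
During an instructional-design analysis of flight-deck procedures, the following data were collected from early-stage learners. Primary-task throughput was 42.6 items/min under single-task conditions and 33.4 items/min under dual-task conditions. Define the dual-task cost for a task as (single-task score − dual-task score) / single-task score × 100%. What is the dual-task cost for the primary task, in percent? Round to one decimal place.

Cost = (42.6 − 33.4) / 42.6 × 100%
     = 9.2000 / 42.6 × 100% = 21.5962%.
≈ 21.6%.

21.6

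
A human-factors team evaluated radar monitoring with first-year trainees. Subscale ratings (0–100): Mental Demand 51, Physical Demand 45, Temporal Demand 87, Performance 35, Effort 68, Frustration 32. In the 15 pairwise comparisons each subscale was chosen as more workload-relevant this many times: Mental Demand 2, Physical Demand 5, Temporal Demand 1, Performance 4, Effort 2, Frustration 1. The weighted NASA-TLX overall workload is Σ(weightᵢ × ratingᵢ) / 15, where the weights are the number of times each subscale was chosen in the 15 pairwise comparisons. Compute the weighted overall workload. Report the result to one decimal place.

The tallies are the weights (they sum to 15).
Weighted sum = 2·51 + 5·45 + 1·87 + 4·35 + 2·68 + 1·32
            = 102 + 225 + 87 + 140 + 136 + 32 = 722.
Overall workload = 722 / 15 = 48.1333 ≈ 48.1.

48.1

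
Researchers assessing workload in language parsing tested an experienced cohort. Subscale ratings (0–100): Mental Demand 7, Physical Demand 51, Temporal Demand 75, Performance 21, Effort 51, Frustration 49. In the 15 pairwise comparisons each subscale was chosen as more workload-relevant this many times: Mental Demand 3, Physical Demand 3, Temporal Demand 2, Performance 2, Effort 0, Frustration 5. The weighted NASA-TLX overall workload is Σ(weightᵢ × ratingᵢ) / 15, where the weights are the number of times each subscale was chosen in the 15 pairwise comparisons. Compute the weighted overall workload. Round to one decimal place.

40.7

The tallies are the weights (they sum to 15).
Weighted sum = 3·7 + 3·51 + 2·75 + 2·21 + 0·51 + 5·49
            = 21 + 153 + 150 + 42 + 0 + 245 = 611.
Overall workload = 611 / 15 = 40.7333 ≈ 40.7.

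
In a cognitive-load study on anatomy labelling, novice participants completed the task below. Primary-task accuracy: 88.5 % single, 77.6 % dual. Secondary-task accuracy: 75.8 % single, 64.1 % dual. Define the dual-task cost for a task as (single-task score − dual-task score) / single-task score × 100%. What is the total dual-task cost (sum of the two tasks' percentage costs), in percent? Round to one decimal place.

Primary cost = (88.5 − 77.6) / 88.5 × 100% = 12.3164%.
Secondary cost = (75.8 − 64.1) / 75.8 × 100% = 15.4354%.
Total = 12.3164% + 15.4354% = 27.7518% ≈ 27.8%.

27.8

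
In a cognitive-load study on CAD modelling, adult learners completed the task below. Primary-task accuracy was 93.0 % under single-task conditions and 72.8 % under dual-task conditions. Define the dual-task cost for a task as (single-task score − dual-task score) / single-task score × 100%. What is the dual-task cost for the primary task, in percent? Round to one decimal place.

Cost = (93.0 − 72.8) / 93.0 × 100%
     = 20.2000 / 93.0 × 100% = 21.7204%.
≈ 21.7%.

21.7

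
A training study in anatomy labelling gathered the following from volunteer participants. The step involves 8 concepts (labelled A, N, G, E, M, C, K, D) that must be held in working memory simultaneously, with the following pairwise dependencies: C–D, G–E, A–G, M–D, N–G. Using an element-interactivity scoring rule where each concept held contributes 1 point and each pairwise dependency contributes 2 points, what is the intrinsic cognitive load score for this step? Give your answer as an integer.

18

Count of concepts held simultaneously: 8.
Count of pairwise dependencies listed: 5.
Element contribution: 8 × 1 = 8.
Interaction contribution: 5 × 2 = 10.
Intrinsic load = 8 + 10 = 18.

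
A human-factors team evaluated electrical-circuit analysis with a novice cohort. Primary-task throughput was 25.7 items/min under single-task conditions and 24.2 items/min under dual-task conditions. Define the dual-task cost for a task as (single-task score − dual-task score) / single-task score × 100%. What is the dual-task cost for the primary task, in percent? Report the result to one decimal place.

5.8

Cost = (25.7 − 24.2) / 25.7 × 100%
     = 1.5000 / 25.7 × 100% = 5.8366%.
≈ 5.8%.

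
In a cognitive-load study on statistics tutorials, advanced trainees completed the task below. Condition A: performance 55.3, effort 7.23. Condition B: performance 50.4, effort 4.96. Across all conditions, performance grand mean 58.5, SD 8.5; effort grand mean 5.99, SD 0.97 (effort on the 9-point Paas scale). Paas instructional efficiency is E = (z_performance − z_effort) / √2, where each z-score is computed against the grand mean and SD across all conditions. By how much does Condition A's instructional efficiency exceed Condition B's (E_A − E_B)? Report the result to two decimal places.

-1.25

Condition A: z_P = (55.3 − 58.5)/8.5 = -0.3765; z_E = (7.23 − 5.99)/0.97 = 1.2784; E_A = (-0.3765 − 1.2784)/√2 = -1.1702.
Condition B: z_P = (50.4 − 58.5)/8.5 = -0.9529; z_E = (4.96 − 5.99)/0.97 = -1.0619; E_B = (-0.9529 − (-1.0619))/√2 = 0.0771.
E_A − E_B = -1.1702 − 0.0771 = -1.2473 ≈ -1.25.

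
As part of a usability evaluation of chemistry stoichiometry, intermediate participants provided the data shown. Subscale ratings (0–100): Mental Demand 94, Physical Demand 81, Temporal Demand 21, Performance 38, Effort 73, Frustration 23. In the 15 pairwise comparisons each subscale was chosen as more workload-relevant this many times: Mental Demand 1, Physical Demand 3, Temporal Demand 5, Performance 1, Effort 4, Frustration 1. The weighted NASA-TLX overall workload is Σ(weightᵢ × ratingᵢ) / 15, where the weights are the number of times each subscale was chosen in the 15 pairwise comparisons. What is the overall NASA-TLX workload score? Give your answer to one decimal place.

The tallies are the weights (they sum to 15).
Weighted sum = 1·94 + 3·81 + 5·21 + 1·38 + 4·73 + 1·23
            = 94 + 243 + 105 + 38 + 292 + 23 = 795.
Overall workload = 795 / 15 = 53.0000 ≈ 53.0.

53.0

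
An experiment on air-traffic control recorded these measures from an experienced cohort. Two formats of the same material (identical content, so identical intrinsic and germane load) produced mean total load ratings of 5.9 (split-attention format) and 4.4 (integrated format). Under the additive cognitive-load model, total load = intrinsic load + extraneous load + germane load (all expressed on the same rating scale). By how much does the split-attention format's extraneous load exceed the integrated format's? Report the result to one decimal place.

1.5

Intrinsic and germane load are equal across formats, so the difference in total load equals the difference in extraneous load.
Extraneous-load difference = 5.9 − 4.4 = 1.5.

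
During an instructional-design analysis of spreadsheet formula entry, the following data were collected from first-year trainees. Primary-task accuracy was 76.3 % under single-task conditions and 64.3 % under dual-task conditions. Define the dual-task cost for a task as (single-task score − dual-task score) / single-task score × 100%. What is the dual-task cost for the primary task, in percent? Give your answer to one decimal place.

Cost = (76.3 − 64.3) / 76.3 × 100%
     = 12.0000 / 76.3 × 100% = 15.7274%.
≈ 15.7%.

15.7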